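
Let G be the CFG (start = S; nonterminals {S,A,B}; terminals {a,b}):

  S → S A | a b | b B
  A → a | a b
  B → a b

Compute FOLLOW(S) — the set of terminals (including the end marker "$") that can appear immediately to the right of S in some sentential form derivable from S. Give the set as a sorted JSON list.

FIRST iteration:
pass 1:
  A via A→a: +{a}
  B via B→a b: +{a}
  S via S→a b: +{a}
  S via S→b B: +{b}
  FIRST(S)={a,b}  FIRST(A)={a}  FIRST(B)={a}
pass 2: done
  FIRST(S)={a,b}  FIRST(A)={a}  FIRST(B)={a}

FOLLOW iteration:
initialize: $ ∈ FOLLOW(S)
[1]
  S→S A: FOLLOW(S) ⊇ FIRST(A) = {a}; new: +{a}
  S→S A: FOLLOW(A) ⊇ FOLLOW(S) ⊇ {$,a}; new: +{$,a}
  S→b B: FOLLOW(B) ⊇ FOLLOW(S) ⊇ {$,a}; new: +{$,a}
  FOLLOW(S)={$,a}  FOLLOW(A)={$,a}  FOLLOW(B)={$,a}
[2] (no change)
  FOLLOW(S)={$,a}  FOLLOW(A)={$,a}  FOLLOW(B)={$,a}

FOLLOW(S) = ["$", "a"]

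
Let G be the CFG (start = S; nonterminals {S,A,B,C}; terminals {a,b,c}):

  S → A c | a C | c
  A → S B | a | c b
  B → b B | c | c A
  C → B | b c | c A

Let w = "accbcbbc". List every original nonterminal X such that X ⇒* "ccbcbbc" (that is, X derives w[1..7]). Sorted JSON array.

Convert to CNF:
  S -> A T0 | T2 C | c
  A -> S B | T0 T1 | a
  B -> T0 A | T1 B | c
  C -> T0 A | T1 B | T1 T0 | c
  T0 -> c
  T1 -> b
  T2 -> a

CYK fill, restricted to cells inside w[1..7]:
  cell(1,1) c: {B,C,S,T0}  orig:{B,C,S}
  cell(2,2) c: {B,C,S,T0}  orig:{B,C,S}
  cell(3,3) b: {T1}  orig:{}
  cell(4,4) c: {B,C,S,T0}  orig:{B,C,S}
  cell(5,5) b: {T1}  orig:{}
  cell(6,6) b: {T1}  orig:{}
  cell(7,7) c: {B,C,S,T0}  orig:{B,C,S}
  cell(1,2) cc: {A}
  cell(2,3) cb: {A}
  cell(3,4) bc: {B,C}
  cell(4,5) cb: {A}
  cell(5,6) bb: ∅
  cell(6,7) bc: {B,C}
  cell(1,3) ccb: {B,C}
  cell(2,4) cbc: {A,S}
  cell(3,5) bcb: ∅
  cell(4,6) cbb: ∅
  cell(5,7) bbc: {B,C}
  cell(1,4) ccbc: {B,C}
  cell(2,5) cbcb: ∅
  cell(3,6) bcbb: ∅
  cell(4,7) cbbc: {A}
  cell(1,5) ccbcb: ∅
  cell(2,6) cbcbb: ∅
  cell(3,7) bcbbc: ∅
  cell(1,6) ccbcbb: ∅
  cell(2,7) cbcbbc: {A}
  cell(1,7) ccbcbbc: {B,C}

Original NTs in T[1,7] deriving "ccbcbbc": ["B", "C"]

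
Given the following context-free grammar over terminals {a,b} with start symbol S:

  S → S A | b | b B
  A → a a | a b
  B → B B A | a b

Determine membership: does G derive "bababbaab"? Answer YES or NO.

Convert to CNF:
  S -> S A | T1 B | b
  A -> T0 T0 | T0 T1
  B -> B X2 | T0 T1
  T0 -> a
  T1 -> b
  X2 -> B A

CYK table (by increasing span):
  [0..0]={S,T1}  "b"  orig:{S}
  [1..1]={T0}  "a"  orig:{}
  [2..2]={S,T1}  "b"  orig:{S}
  [3..3]={T0}  "a"  orig:{}
  [4..4]={S,T1}  "b"  orig:{S}
  [5..5]={S,T1}  "b"  orig:{S}
  [6..6]={T0}  "a"  orig:{}
  [7..7]={T0}  "a"  orig:{}
  [8..8]={S,T1}  "b"  orig:{S}
  [0..1]=∅  "ba"
  [1..2]={A,B}  "ab"
  [2..3]=∅  "ba"
  [3..4]={A,B}  "ab"
  [4..5]=∅  "bb"
  [5..6]=∅  "ba"
  [6..7]={A}  "aa"
  [7..8]={A,B}  "ab"
  [0..2]={S}  "bab"
  [1..3]=∅  "aba"
  [2..4]={S}  "bab"
  [3..5]=∅  "abb"
  [4..6]=∅  "bba"
  [5..7]={S}  "baa"
  [6..8]=∅  "aab"
  [0..3]=∅  "baba"
  [1..4]={X2}  "abab"  orig:{}
  [2..5]=∅  "babb"
  [3..6]=∅  "abba"
  [4..7]=∅  "bbaa"
  [5..8]=∅  "baab"
  [0..4]={S}  "babab"
  [1..5]=∅  "ababb"
  [2..6]=∅  "babba"
  [3..7]=∅  "abbaa"
  [4..8]=∅  "bbaab"
  [0..5]=∅  "bababb"
  [1..6]=∅  "ababba"
  [2..7]=∅  "babbaa"
  [3..8]=∅  "abbaab"
  [0..6]=∅  "bababba"
  [1..7]=∅  "ababbaa"
  [2..8]=∅  "babbaab"
  [0..7]=∅  "bababbaa"
  [1..8]=∅  "ababbaab"
  [0..8]=∅  "bababbaab"

S ∉ T[0,8] ⇒ NO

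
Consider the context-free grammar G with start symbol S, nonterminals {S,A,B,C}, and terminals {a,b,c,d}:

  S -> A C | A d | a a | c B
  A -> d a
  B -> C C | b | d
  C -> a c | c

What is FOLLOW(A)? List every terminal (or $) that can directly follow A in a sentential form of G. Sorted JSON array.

FIRST sets, iterate to fixpoint:
iter 1:
  A via A→d a: +{d}
  B via B→b: +{b}
  B via B→d: +{d}
  C via C→a c: +{a}
  C via C→c: +{c}
  S via S→A C: +{d}
  S via S→a a: +{a}
  S via S→c B: +{c}
  FIRST[S]={a,c,d}  FIRST[A]={d}  FIRST[B]={b,d}  FIRST[C]={a,c}
iter 2:
  B via B→C C: +{a,c}
  FIRST[S]={a,c,d}  FIRST[A]={d}  FIRST[B]={a,b,c,d}  FIRST[C]={a,c}
iter 3: (stable)
  FIRST[S]={a,c,d}  FIRST[A]={d}  FIRST[B]={a,b,c,d}  FIRST[C]={a,c}

Compute FOLLOW by fixpoint:
seed FOLLOW(S) with $
round 1:
  B→C C: FOLLOW(C) ⊇ FIRST(C) = {a,c}; new: +{a,c}
  S→A C: FOLLOW(A) ⊇ FIRST(C) = {a,c}; new: +{a,c}
  S→A C: FOLLOW(C) ⊇ FOLLOW(S) ⊇ {$}; new: +{$}
  S→A d: FOLLOW(A) ⊇ FIRST(d) = {d}; new: +{d}
  S→c B: FOLLOW(B) ⊇ FOLLOW(S) ⊇ {$}; new: +{$}
  FOLLOW[S]={$}  FOLLOW[A]={a,c,d}  FOLLOW[B]={$}  FOLLOW[C]={$,a,c}
round 2: — fixpoint
  FOLLOW[S]={$}  FOLLOW[A]={a,c,d}  FOLLOW[B]={$}  FOLLOW[C]={$,a,c}

FOLLOW(A) = ["a", "c", "d"]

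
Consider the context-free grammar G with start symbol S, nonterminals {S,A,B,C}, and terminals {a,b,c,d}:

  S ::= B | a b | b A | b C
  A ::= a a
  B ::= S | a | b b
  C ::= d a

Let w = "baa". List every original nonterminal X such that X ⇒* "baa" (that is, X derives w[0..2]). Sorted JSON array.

Convert to CNF:
  S -> T0 T1 | T1 A | T1 C | T1 T1 | a
  A -> T0 T0
  B -> T0 T1 | T1 A | T1 C | T1 T1 | a
  C -> T2 T0
  T0 -> a
  T1 -> b
  T2 -> d

Fill CYK table bottom-up, restricted to cells inside w[0..2]:
  [0..0]={T1}  "b"  orig:{}
  [1..1]={B,S,T0}  "a"  orig:{B,S}
  [2..2]={B,S,T0}  "a"  orig:{B,S}
  [0..1]=∅  "ba"
  [1..2]={A}  "aa"
  [0..2]={B,S}  "baa"

Original NTs in T[0,2] deriving "baa": ["B", "S"]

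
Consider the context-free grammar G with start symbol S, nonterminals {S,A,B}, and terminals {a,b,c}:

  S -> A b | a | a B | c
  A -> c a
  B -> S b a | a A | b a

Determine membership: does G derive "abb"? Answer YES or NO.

Convert to CNF:
  S -> A T2 | T1 B | a | c
  A -> T0 T1
  B -> S X3 | T1 A | T2 T1
  T0 -> c
  T1 -> a
  T2 -> b
  X3 -> T2 T1

CYK table (by increasing span):
  T[0,0] 'a' = {S,T1}  orig:{S}
  T[1,1] 'b' = {T2}  orig:{}
  T[2,2] 'b' = {T2}  orig:{}
  T[0,1] 'ab' = ∅
  T[1,2] 'bb' = ∅
  T[0,2] 'abb' = ∅

S ∉ T[0,2] ⇒ NO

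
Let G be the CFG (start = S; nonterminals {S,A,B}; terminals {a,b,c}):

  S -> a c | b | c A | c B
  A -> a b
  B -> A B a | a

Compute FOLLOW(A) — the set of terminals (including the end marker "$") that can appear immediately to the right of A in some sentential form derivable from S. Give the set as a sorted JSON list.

Compute FIRST by fixpoint:
[1]
  A via A→a b: +{a}
  B via B→A B a: +{a}
  S via S→a c: +{a}
  S via S→b: +{b}
  S via S→c A: +{c}
  FIRST[S]={a,b,c}  FIRST[A]={a}  FIRST[B]={a}
[2] (no change)
  FIRST[S]={a,b,c}  FIRST[A]={a}  FIRST[B]={a}

FOLLOW sets:
initialize: $ ∈ FOLLOW(S)
iter 1:
  B→A B a: FOLLOW(A) ⊇ FIRST(B) = {a}; new: +{a}
  B→A B a: FOLLOW(B) ⊇ FIRST(a) = {a}; new: +{a}
  S→c A: FOLLOW(A) ⊇ FOLLOW(S) ⊇ {$}; new: +{$}
  S→c B: FOLLOW(B) ⊇ FOLLOW(S) ⊇ {$}; new: +{$}
  S: {$}  A: {$,a}  B: {$,a}
iter 2: (no change)
  S: {$}  A: {$,a}  B: {$,a}

FOLLOW(A) = ["$", "a"]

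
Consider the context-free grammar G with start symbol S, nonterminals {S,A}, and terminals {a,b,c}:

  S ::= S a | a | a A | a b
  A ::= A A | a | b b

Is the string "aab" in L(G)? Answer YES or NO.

Convert to CNF:
  S -> S T1 | T1 A | T1 T0 | a
  A -> A A | T0 T0 | a
  T0 -> b
  T1 -> a

CYK fill:
  cell(0,0) a: {A,S,T1}  orig:{A,S}
  cell(1,1) a: {A,S,T1}  orig:{A,S}
  cell(2,2) b: {T0}  orig:{}
  cell(0,1) aa: {A,S}
  cell(1,2) ab: {S}
  cell(0,2) aab: ∅

S ∉ T[0,2] ⇒ NO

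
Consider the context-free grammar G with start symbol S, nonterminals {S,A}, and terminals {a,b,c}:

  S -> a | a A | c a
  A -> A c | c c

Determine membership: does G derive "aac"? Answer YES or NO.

CNF form of G:
  S -> T0 T1 | T1 A | a
  A -> A T0 | T0 T0
  T0 -> c
  T1 -> a

CYK table (by increasing span):
  cell(0,0) a: {S,T1}  orig:{S}
  cell(1,1) a: {S,T1}  orig:{S}
  cell(2,2) c: {T0}  orig:{}
  cell(0,1) aa: ∅
  cell(1,2) ac: ∅
  cell(0,2) aac: ∅

S ∉ T[0,2] ⇒ NO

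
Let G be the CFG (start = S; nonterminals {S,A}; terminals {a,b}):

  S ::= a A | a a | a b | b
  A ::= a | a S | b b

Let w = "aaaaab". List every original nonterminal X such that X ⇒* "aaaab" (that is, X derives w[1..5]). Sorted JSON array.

CNF form of G:
  S -> T0 A | T0 T0 | T0 T1 | b
  A -> T0 S | T1 T1 | a
  T0 -> a
  T1 -> b

CYK fill, restricted to cells inside w[1..5]:
  T[1,1] 'a' = {A,T0}  orig:{A}
  T[2,2] 'a' = {A,T0}  orig:{A}
  T[3,3] 'a' = {A,T0}  orig:{A}
  T[4,4] 'a' = {A,T0}  orig:{A}
  T[5,5] 'b' = {S,T1}  orig:{S}
  T[1,2] 'aa' = {S}
  T[2,3] 'aa' = {S}
  T[3,4] 'aa' = {S}
  T[4,5] 'ab' = {A,S}
  T[1,3] 'aaa' = {A}
  T[2,4] 'aaa' = {A}
  T[3,5] 'aab' = {A,S}
  T[1,4] 'aaaa' = {S}
  T[2,5] 'aaab' = {A,S}
  T[1,5] 'aaaab' = {A,S}

Original NTs in T[1,5] deriving "aaaab": ["A", "S"]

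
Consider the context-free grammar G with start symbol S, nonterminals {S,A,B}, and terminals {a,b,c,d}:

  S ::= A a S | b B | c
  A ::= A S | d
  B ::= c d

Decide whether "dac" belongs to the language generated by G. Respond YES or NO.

CNF form of G:
  S -> A X4 | T3 B | c
  A -> A S | d
  B -> T0 T1
  T0 -> c
  T1 -> d
  T2 -> a
  T3 -> b
  X4 -> T2 S

Fill CYK table bottom-up:
  [0..0]={A,T1}  "d"  orig:{A}
  [1..1]={T2}  "a"  orig:{}
  [2..2]={S,T0}  "c"  orig:{S}
  [0..1]=∅  "da"
  [1..2]={X4}  "ac"  orig:{}
  [0..2]={S}  "dac"

S ∈ T[0,2] ⇒ YES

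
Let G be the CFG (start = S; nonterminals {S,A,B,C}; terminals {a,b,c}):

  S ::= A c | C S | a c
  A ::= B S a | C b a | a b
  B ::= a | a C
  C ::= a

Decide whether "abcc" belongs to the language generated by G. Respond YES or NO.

CNF form of G:
  S -> A T2 | C S | T0 T2
  A -> B X3 | C X4 | T0 T1
  B -> T0 C | a
  C -> a
  T0 -> a
  T1 -> b
  T2 -> c
  X3 -> S T0
  X4 -> T1 T0

CYK table (by increasing span):
  T[0,0] 'a' = {B,C,T0}  orig:{B,C}
  T[1,1] 'b' = {T1}  orig:{}
  T[2,2] 'c' = {T2}  orig:{}
  T[3,3] 'c' = {T2}  orig:{}
  T[0,1] 'ab' = {A}
  T[1,2] 'bc' = ∅
  T[2,3] 'cc' = ∅
  T[0,2] 'abc' = {S}
  T[1,3] 'bcc' = ∅
  T[0,3] 'abcc' = ∅

S ∉ T[0,3] ⇒ NO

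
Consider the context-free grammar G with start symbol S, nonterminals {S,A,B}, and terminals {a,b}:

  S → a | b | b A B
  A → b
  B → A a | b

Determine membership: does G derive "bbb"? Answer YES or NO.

CNF form of G:
  S -> T1 X2 | a | b
  A -> b
  B -> A T0 | b
  T0 -> a
  T1 -> b
  X2 -> A B

CYK table (by increasing span):
  cell(0,0) b: {A,B,S,T1}  orig:{A,B,S}
  cell(1,1) b: {A,B,S,T1}  orig:{A,B,S}
  cell(2,2) b: {A,B,S,T1}  orig:{A,B,S}
  cell(0,1) bb: {X2}  orig:{}
  cell(1,2) bb: {X2}  orig:{}
  cell(0,2) bbb: {S}

S ∈ T[0,2] ⇒ YES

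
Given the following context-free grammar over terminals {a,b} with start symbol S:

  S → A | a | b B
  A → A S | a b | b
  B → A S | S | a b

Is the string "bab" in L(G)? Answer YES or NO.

Convert to CNF:
  S -> A S | T0 T1 | T1 B | a | b
  A -> A S | T0 T1 | b
  B -> A S | T0 T1 | T1 B | a | b
  T0 -> a
  T1 -> b

CYK table (by increasing span):
  T[0,0] 'b' = {A,B,S,T1}  orig:{A,B,S}
  T[1,1] 'a' = {B,S,T0}  orig:{B,S}
  T[2,2] 'b' = {A,B,S,T1}  orig:{A,B,S}
  T[0,1] 'ba' = {A,B,S}
  T[1,2] 'ab' = {A,B,S}
  T[0,2] 'bab' = {A,B,S}

S ∈ T[0,2] ⇒ YES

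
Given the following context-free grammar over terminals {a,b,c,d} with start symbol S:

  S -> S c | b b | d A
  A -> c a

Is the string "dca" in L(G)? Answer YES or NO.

Convert to CNF:
  S -> S T0 | T2 T2 | T3 A
  A -> T0 T1
  T0 -> c
  T1 -> a
  T2 -> b
  T3 -> d

CYK fill:
  T[0,0] 'd' = {T3}  orig:{}
  T[1,1] 'c' = {T0}  orig:{}
  T[2,2] 'a' = {T1}  orig:{}
  T[0,1] 'dc' = ∅
  T[1,2] 'ca' = {A}
  T[0,2] 'dca' = {S}

S ∈ T[0,2] ⇒ YES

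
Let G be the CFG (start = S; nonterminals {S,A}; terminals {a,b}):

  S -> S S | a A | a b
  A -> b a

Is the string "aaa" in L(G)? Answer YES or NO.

Convert to CNF:
  S -> S S | T1 A | T1 T0
  A -> T0 T1
  T0 -> b
  T1 -> a

Fill CYK table bottom-up:
  [0..0]={T1}  "a"  orig:{}
  [1..1]={T1}  "a"  orig:{}
  [2..2]={T1}  "a"  orig:{}
  [0..1]=∅  "aa"
  [1..2]=∅  "aa"
  [0..2]=∅  "aaa"

S ∉ T[0,2] ⇒ NO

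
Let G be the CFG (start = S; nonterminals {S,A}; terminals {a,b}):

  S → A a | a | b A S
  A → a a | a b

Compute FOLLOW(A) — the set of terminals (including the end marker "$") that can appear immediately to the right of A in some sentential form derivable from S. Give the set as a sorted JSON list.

FIRST iteration:
iter 1:
  A via A→a a: +{a}
  S via S→A a: +{a}
  S via S→b A S: +{b}
  FIRST[S]={a,b}  FIRST[A]={a}
iter 2: done
  FIRST[S]={a,b}  FIRST[A]={a}

Compute FOLLOW by fixpoint:
FOLLOW(S) := {$}
pass 1:
  S→A a: FOLLOW(A) ⊇ FIRST(a) = {a}; new: +{a}
  S→b A S: FOLLOW(A) ⊇ FIRST(S) = {a,b}; new: +{b}
  FOLLOW(S)={$}  FOLLOW(A)={a,b}
pass 2: done
  FOLLOW(S)={$}  FOLLOW(A)={a,b}

FOLLOW(A) = ["a", "b"]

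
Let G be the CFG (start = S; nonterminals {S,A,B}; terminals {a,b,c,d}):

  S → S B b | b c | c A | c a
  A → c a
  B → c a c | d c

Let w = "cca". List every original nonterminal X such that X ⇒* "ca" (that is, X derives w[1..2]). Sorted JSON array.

Convert to CNF:
  S -> S X5 | T0 A | T0 T1 | T3 T0
  A -> T0 T1
  B -> T0 X4 | T2 T0
  T0 -> c
  T1 -> a
  T2 -> d
  T3 -> b
  X4 -> T1 T0
  X5 -> B T3

CYK fill (cells [i..j] with 1 ≤ i ≤ j ≤ 2 only):
  T[1,1] 'c' = {T0}  orig:{}
  T[2,2] 'a' = {T1}  orig:{}
  T[1,2] 'ca' = {A,S}

Original NTs in T[1,2] deriving "ca": ["A", "S"]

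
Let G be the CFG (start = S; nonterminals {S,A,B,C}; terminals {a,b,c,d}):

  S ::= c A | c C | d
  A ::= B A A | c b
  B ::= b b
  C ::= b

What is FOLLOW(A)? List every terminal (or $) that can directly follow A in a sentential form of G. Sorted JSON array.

Compute FIRST by fixpoint:
iter 1:
  A via A→c b: +{c}
  B via B→b b: +{b}
  C via C→b: +{b}
  S via S→c A: +{c}
  S via S→d: +{d}
  FIRST(S)={c,d}  FIRST(A)={c}  FIRST(B)={b}  FIRST(C)={b}
iter 2:
  A via A→B A A: +{b}
  FIRST(S)={c,d}  FIRST(A)={b,c}  FIRST(B)={b}  FIRST(C)={b}
iter 3: (no change)
  FIRST(S)={c,d}  FIRST(A)={b,c}  FIRST(B)={b}  FIRST(C)={b}

FOLLOW iteration:
FOLLOW(S) := {$}
round 1:
  A→B A A: FOLLOW(B) ⊇ FIRST(A) = {b,c}; new: +{b,c}
  A→B A A: FOLLOW(A) ⊇ FIRST(A) = {b,c}; new: +{b,c}
  S→c A: FOLLOW(A) ⊇ FOLLOW(S) ⊇ {$}; new: +{$}
  S→c C: FOLLOW(C) ⊇ FOLLOW(S) ⊇ {$}; new: +{$}
  FOLLOW[S]={$}  FOLLOW[A]={$,b,c}  FOLLOW[B]={b,c}  FOLLOW[C]={$}
round 2: (no change)
  FOLLOW[S]={$}  FOLLOW[A]={$,b,c}  FOLLOW[B]={b,c}  FOLLOW[C]={$}

FOLLOW(A) = ["$", "b", "c"]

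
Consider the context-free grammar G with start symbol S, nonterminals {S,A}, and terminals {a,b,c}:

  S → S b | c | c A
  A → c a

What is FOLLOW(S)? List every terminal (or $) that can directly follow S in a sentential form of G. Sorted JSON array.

FIRST iteration:
round 1:
  A via A→c a: +{c}
  S via S→c: +{c}
  FIRST[S]={c}  FIRST[A]={c}
round 2: (stable)
  FIRST[S]={c}  FIRST[A]={c}

Compute FOLLOW by fixpoint:
FOLLOW(S) := {$}
pass 1:
  S→S b: FOLLOW(S) ⊇ FIRST(b) = {b}; new: +{b}
  S→c A: FOLLOW(A) ⊇ FOLLOW(S) ⊇ {$,b}; new: +{$,b}
  S: {$,b}  A: {$,b}
pass 2: — fixpoint
  S: {$,b}  A: {$,b}

FOLLOW(S) = ["$", "b"]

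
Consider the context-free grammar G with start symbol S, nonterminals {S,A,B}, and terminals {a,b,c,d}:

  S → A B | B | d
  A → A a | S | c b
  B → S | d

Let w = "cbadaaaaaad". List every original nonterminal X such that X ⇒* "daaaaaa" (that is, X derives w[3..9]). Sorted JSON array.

CNF form of G:
  S -> A B | d
  A -> A B | A T0 | T1 T2 | d
  B -> A B | d
  T0 -> a
  T1 -> c
  T2 -> b

Fill CYK table bottom-up — only the sub-triangle for w[3..9]:
  T[3,3] 'd' = {A,B,S}
  T[4,4] 'a' = {T0}  orig:{}
  T[5,5] 'a' = {T0}  orig:{}
  T[6,6] 'a' = {T0}  orig:{}
  T[7,7] 'a' = {T0}  orig:{}
  T[8,8] 'a' = {T0}  orig:{}
  T[9,9] 'a' = {T0}  orig:{}
  T[3,4] 'da' = {A}
  T[4,5] 'aa' = ∅
  T[5,6] 'aa' = ∅
  T[6,7] 'aa' = ∅
  T[7,8] 'aa' = ∅
  T[8,9] 'aa' = ∅
  T[3,5] 'daa' = {A}
  T[4,6] 'aaa' = ∅
  T[5,7] 'aaa' = ∅
  T[6,8] 'aaa' = ∅
  T[7,9] 'aaa' = ∅
  T[3,6] 'daaa' = {A}
  T[4,7] 'aaaa' = ∅
  T[5,8] 'aaaa' = ∅
  T[6,9] 'aaaa' = ∅
  T[3,7] 'daaaa' = {A}
  T[4,8] 'aaaaa' = ∅
  T[5,9] 'aaaaa' = ∅
  T[3,8] 'daaaaa' = {A}
  T[4,9] 'aaaaaa' = ∅
  T[3,9] 'daaaaaa' = {A}

Original NTs in T[3,9] deriving "daaaaaa": ["A"]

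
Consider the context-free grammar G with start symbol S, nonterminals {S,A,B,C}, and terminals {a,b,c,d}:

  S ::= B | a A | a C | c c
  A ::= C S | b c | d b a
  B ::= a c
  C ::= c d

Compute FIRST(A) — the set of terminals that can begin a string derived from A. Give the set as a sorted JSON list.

Compute FIRST by fixpoint:
round 1:
  A via A→b c: +{b}
  A via A→d b a: +{d}
  B via B→a c: +{a}
  C via C→c d: +{c}
  S via S→B: +{a}
  S via S→c c: +{c}
  FIRST(S)={a,c}  FIRST(A)={b,d}  FIRST(B)={a}  FIRST(C)={c}
round 2:
  A via A→C S: +{c}
  FIRST(S)={a,c}  FIRST(A)={b,c,d}  FIRST(B)={a}  FIRST(C)={c}
round 3: done
  FIRST(S)={a,c}  FIRST(A)={b,c,d}  FIRST(B)={a}  FIRST(C)={c}

FIRST(A) = ["b", "c", "d"]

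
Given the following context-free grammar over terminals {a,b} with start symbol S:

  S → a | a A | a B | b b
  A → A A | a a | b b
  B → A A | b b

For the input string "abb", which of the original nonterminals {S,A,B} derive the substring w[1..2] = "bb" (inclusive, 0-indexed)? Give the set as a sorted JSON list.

CNF form of G:
  S -> T0 A | T0 B | T1 T1 | a
  A -> A A | T0 T0 | T1 T1
  B -> A A | T1 T1
  T0 -> a
  T1 -> b

CYK fill — only the sub-triangle for w[1..2]:
  cell(1,1) b: {T1}  orig:{}
  cell(2,2) b: {T1}  orig:{}
  cell(1,2) bb: {A,B,S}

Original NTs in T[1,2] deriving "bb": ["A", "B", "S"]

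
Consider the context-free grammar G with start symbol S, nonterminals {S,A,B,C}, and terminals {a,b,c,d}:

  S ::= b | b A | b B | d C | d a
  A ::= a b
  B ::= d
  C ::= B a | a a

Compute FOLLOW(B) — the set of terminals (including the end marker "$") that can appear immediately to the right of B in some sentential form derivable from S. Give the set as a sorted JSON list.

FIRST sets, iterate to fixpoint:
[1]
  A via A→a b: +{a}
  B via B→d: +{d}
  C via C→B a: +{d}
  C via C→a a: +{a}
  S via S→b: +{b}
  S via S→d C: +{d}
  FIRST[S]={b,d}  FIRST[A]={a}  FIRST[B]={d}  FIRST[C]={a,d}
[2] (stable)
  FIRST[S]={b,d}  FIRST[A]={a}  FIRST[B]={d}  FIRST[C]={a,d}

Compute FOLLOW by fixpoint:
FOLLOW(S) := {$}
iter 1:
  C→B a: FOLLOW(B) ⊇ FIRST(a) = {a}; new: +{a}
  S→b A: FOLLOW(A) ⊇ FOLLOW(S) ⊇ {$}; new: +{$}
  S→b B: FOLLOW(B) ⊇ FOLLOW(S) ⊇ {$}; new: +{$}
  S→d C: FOLLOW(C) ⊇ FOLLOW(S) ⊇ {$}; new: +{$}
  FOLLOW(S)={$}  FOLLOW(A)={$}  FOLLOW(B)={$,a}  FOLLOW(C)={$}
iter 2: done
  FOLLOW(S)={$}  FOLLOW(A)={$}  FOLLOW(B)={$,a}  FOLLOW(C)={$}

FOLLOW(B) = ["$", "a"]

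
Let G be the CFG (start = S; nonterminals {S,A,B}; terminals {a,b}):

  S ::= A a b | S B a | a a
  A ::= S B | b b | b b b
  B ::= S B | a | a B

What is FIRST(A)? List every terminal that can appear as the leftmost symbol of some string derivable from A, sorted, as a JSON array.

FIRST sets, iterate to fixpoint:
pass 1:
  A via A→b b: +{b}
  B via B→a: +{a}
  S via S→A a b: +{b}
  S via S→a a: +{a}
  FIRST[S]={a,b}  FIRST[A]={b}  FIRST[B]={a}
pass 2:
  A via A→S B: +{a}
  B via B→S B: +{b}
  FIRST[S]={a,b}  FIRST[A]={a,b}  FIRST[B]={a,b}
pass 3: (no change)
  FIRST[S]={a,b}  FIRST[A]={a,b}  FIRST[B]={a,b}

FIRST(A) = ["a", "b"]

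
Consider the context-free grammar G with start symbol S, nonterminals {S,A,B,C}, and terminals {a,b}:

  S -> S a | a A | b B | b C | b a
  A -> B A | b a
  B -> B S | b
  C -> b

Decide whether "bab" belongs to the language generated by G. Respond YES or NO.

Convert to CNF:
  S -> S T1 | T0 B | T0 C | T0 T1 | T1 A
  A -> B A | T0 T1
  B -> B S | b
  C -> b
  T0 -> b
  T1 -> a

Fill CYK table bottom-up:
  T[0,0] 'b' = {B,C,T0}  orig:{B,C}
  T[1,1] 'a' = {T1}  orig:{}
  T[2,2] 'b' = {B,C,T0}  orig:{B,C}
  T[0,1] 'ba' = {A,S}
  T[1,2] 'ab' = ∅
  T[0,2] 'bab' = ∅

S ∉ T[0,2] ⇒ NO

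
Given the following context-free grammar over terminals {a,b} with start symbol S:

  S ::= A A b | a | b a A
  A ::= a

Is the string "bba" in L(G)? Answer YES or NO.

Convert to CNF:
  S -> A X2 | T0 X3 | a
  A -> a
  T0 -> b
  T1 -> a
  X2 -> A T0
  X3 -> T1 A

Fill CYK table bottom-up:
  [0..0]={T0}  "b"  orig:{}
  [1..1]={T0}  "b"  orig:{}
  [2..2]={A,S,T1}  "a"  orig:{A,S}
  [0..1]=∅  "bb"
  [1..2]=∅  "ba"
  [0..2]=∅  "bba"

S ∉ T[0,2] ⇒ NO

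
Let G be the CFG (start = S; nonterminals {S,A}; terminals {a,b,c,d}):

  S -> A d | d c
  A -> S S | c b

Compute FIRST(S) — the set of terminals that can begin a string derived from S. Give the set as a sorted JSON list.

FIRST iteration:
pass 1:
  A via A→c b: +{c}
  S via S→A d: +{c}
  S via S→d c: +{d}
  FIRST[S]={c,d}  FIRST[A]={c}
pass 2:
  A via A→S S: +{d}
  FIRST[S]={c,d}  FIRST[A]={c,d}
pass 3: done
  FIRST[S]={c,d}  FIRST[A]={c,d}

FIRST(S) = ["c", "d"]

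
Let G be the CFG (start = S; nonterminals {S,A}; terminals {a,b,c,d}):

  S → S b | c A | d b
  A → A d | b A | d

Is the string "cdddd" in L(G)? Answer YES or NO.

Convert to CNF:
  S -> S T1 | T0 T1 | T2 A
  A -> A T0 | T1 A | d
  T0 -> d
  T1 -> b
  T2 -> c

CYK fill:
  [0..0]={T2}  "c"  orig:{}
  [1..1]={A,T0}  "d"  orig:{A}
  [2..2]={A,T0}  "d"  orig:{A}
  [3..3]={A,T0}  "d"  orig:{A}
  [4..4]={A,T0}  "d"  orig:{A}
  [0..1]={S}  "cd"
  [1..2]={A}  "dd"
  [2..3]={A}  "dd"
  [3..4]={A}  "dd"
  [0..2]={S}  "cdd"
  [1..3]={A}  "ddd"
  [2..4]={A}  "ddd"
  [0..3]={S}  "cddd"
  [1..4]={A}  "dddd"
  [0..4]={S}  "cdddd"

S ∈ T[0,4] ⇒ YES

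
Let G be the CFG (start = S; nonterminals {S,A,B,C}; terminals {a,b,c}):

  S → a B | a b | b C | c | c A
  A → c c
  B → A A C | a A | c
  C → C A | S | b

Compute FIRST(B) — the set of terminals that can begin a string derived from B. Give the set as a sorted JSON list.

FIRST sets, iterate to fixpoint:
iter 1:
  A via A→c c: +{c}
  B via B→A A C: +{c}
  B via B→a A: +{a}
  C via C→b: +{b}
  S via S→a B: +{a}
  S via S→b C: +{b}
  S via S→c: +{c}
  FIRST(S)={a,b,c}  FIRST(A)={c}  FIRST(B)={a,c}  FIRST(C)={b}
iter 2:
  C via C→S: +{a,c}
  FIRST(S)={a,b,c}  FIRST(A)={c}  FIRST(B)={a,c}  FIRST(C)={a,b,c}
iter 3: (no change)
  FIRST(S)={a,b,c}  FIRST(A)={c}  FIRST(B)={a,c}  FIRST(C)={a,b,c}

FIRST(B) = ["a", "c"]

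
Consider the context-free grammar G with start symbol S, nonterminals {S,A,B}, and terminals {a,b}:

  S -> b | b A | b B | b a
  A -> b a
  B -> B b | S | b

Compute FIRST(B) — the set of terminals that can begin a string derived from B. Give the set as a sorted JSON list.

FIRST iteration:
[1]
  A via A→b a: +{b}
  B via B→b: +{b}
  S via S→b: +{b}
  S: {b}  A: {b}  B: {b}
[2] (stable)
  S: {b}  A: {b}  B: {b}

FIRST(B) = ["b"]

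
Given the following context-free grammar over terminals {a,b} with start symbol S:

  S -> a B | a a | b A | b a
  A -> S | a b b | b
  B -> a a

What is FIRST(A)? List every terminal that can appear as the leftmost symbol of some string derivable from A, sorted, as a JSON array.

FIRST sets, iterate to fixpoint:
[1]
  A via A→a b b: +{a}
  A via A→b: +{b}
  B via B→a a: +{a}
  S via S→a B: +{a}
  S via S→b A: +{b}
  S: {a,b}  A: {a,b}  B: {a}
[2] — fixpoint
  S: {a,b}  A: {a,b}  B: {a}

FIRST(A) = ["a", "b"]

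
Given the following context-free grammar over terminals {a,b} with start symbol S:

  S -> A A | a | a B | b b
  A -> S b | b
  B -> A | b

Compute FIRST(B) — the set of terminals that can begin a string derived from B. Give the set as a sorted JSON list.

FIRST sets, iterate to fixpoint:
round 1:
  A via A→b: +{b}
  B via B→A: +{b}
  S via S→A A: +{b}
  S via S→a: +{a}
  FIRST(S)={a,b}  FIRST(A)={b}  FIRST(B)={b}
round 2:
  A via A→S b: +{a}
  B via B→A: +{a}
  FIRST(S)={a,b}  FIRST(A)={a,b}  FIRST(B)={a,b}
round 3: (stable)
  FIRST(S)={a,b}  FIRST(A)={a,b}  FIRST(B)={a,b}

FIRST(B) = ["a", "b"]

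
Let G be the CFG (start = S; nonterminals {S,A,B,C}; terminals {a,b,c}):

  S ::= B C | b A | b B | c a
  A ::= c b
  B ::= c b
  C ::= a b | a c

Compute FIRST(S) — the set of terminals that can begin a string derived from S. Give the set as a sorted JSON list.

FIRST sets, iterate to fixpoint:
round 1:
  A via A→c b: +{c}
  B via B→c b: +{c}
  C via C→a b: +{a}
  S via S→B C: +{c}
  S via S→b A: +{b}
  FIRST(S)={b,c}  FIRST(A)={c}  FIRST(B)={c}  FIRST(C)={a}
round 2: done
  FIRST(S)={b,c}  FIRST(A)={c}  FIRST(B)={c}  FIRST(C)={a}

FIRST(S) = ["b", "c"]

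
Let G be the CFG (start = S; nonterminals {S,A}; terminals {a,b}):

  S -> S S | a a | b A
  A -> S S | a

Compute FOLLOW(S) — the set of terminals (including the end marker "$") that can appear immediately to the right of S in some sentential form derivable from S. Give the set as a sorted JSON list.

Compute FIRST by fixpoint:
iter 1:
  A via A→a: +{a}
  S via S→a a: +{a}
  S via S→b A: +{b}
  FIRST(S)={a,b}  FIRST(A)={a}
iter 2:
  A via A→S S: +{b}
  FIRST(S)={a,b}  FIRST(A)={a,b}
iter 3: (stable)
  FIRST(S)={a,b}  FIRST(A)={a,b}

FOLLOW sets:
seed FOLLOW(S) with $
[1]
  A→S S: FOLLOW(S) ⊇ FIRST(S) = {a,b}; new: +{a,b}
  S→b A: FOLLOW(A) ⊇ FOLLOW(S) ⊇ {$,a,b}; new: +{$,a,b}
  FOLLOW[S]={$,a,b}  FOLLOW[A]={$,a,b}
[2] (stable)
  FOLLOW[S]={$,a,b}  FOLLOW[A]={$,a,b}

FOLLOW(S) = ["$", "a", "b"]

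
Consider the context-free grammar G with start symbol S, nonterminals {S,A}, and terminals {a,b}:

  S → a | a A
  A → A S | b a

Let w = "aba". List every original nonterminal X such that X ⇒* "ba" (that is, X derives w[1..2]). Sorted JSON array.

Convert to CNF:
  S -> T1 A | a
  A -> A S | T0 T1
  T0 -> b
  T1 -> a

CYK fill — only the sub-triangle for w[1..2]:
  [1..1]={T0}  "b"  orig:{}
  [2..2]={S,T1}  "a"  orig:{S}
  [1..2]={A}  "ba"

Original NTs in T[1,2] deriving "ba": ["A"]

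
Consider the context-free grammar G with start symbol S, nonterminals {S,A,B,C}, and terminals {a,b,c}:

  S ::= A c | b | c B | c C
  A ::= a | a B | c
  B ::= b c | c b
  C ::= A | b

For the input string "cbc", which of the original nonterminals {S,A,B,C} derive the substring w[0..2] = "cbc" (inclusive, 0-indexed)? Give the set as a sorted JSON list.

CNF form of G:
  S -> A T2 | T2 B | T2 C | b
  A -> T0 B | a | c
  B -> T1 T2 | T2 T1
  C -> T0 B | a | b | c
  T0 -> a
  T1 -> b
  T2 -> c

Fill CYK table bottom-up — only the sub-triangle for w[0..2]:
  cell(0,0) c: {A,C,T2}  orig:{A,C}
  cell(1,1) b: {C,S,T1}  orig:{C,S}
  cell(2,2) c: {A,C,T2}  orig:{A,C}
  cell(0,1) cb: {B,S}
  cell(1,2) bc: {B}
  cell(0,2) cbc: {S}

Original NTs in T[0,2] deriving "cbc": ["S"]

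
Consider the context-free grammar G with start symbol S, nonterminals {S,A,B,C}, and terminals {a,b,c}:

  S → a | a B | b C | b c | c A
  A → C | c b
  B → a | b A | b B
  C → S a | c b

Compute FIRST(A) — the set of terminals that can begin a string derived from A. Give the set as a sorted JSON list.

FIRST sets, iterate to fixpoint:
[1]
  A via A→c b: +{c}
  B via B→a: +{a}
  B via B→b A: +{b}
  C via C→c b: +{c}
  S via S→a: +{a}
  S via S→b C: +{b}
  S via S→c A: +{c}
  S: {a,b,c}  A: {c}  B: {a,b}  C: {c}
[2]
  C via C→S a: +{a,b}
  S: {a,b,c}  A: {c}  B: {a,b}  C: {a,b,c}
[3]
  A via A→C: +{a,b}
  S: {a,b,c}  A: {a,b,c}  B: {a,b}  C: {a,b,c}
[4] done
  S: {a,b,c}  A: {a,b,c}  B: {a,b}  C: {a,b,c}

FIRST(A) = ["a", "b", "c"]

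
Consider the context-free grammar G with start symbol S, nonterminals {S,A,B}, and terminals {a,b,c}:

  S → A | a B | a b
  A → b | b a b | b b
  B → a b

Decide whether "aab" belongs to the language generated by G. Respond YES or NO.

Convert to CNF:
  S -> T0 T0 | T0 X3 | T1 B | T1 T0 | b
  A -> T0 T0 | T0 X2 | b
  B -> T1 T0
  T0 -> b
  T1 -> a
  X2 -> T1 T0
  X3 -> T1 T0

CYK fill:
  cell(0,0) a: {T1}  orig:{}
  cell(1,1) a: {T1}  orig:{}
  cell(2,2) b: {A,S,T0}  orig:{A,S}
  cell(0,1) aa: ∅
  cell(1,2) ab: {B,S,X2,X3}  orig:{B,S}
  cell(0,2) aab: {S}

S ∈ T[0,2] ⇒ YES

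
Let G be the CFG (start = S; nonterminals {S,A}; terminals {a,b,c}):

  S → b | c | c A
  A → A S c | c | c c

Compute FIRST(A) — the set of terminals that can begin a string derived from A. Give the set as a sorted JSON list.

FIRST iteration:
[1]
  A via A→c: +{c}
  S via S→b: +{b}
  S via S→c: +{c}
  FIRST[S]={b,c}  FIRST[A]={c}
[2] — fixpoint
  FIRST[S]={b,c}  FIRST[A]={c}

FIRST(A) = ["c"]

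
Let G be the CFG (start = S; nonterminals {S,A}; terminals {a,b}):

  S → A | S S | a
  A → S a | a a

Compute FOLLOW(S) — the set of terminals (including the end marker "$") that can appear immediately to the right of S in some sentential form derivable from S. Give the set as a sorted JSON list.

FIRST iteration:
iter 1:
  A via A→a a: +{a}
  S via S→A: +{a}
  FIRST(S)={a}  FIRST(A)={a}
iter 2: done
  FIRST(S)={a}  FIRST(A)={a}

FOLLOW iteration:
initialize: $ ∈ FOLLOW(S)
iter 1:
  A→S a: FOLLOW(S) ⊇ FIRST(a) = {a}; new: +{a}
  S→A: FOLLOW(A) ⊇ FOLLOW(S) ⊇ {$,a}; new: +{$,a}
  FOLLOW(S)={$,a}  FOLLOW(A)={$,a}
iter 2: (stable)
  FOLLOW(S)={$,a}  FOLLOW(A)={$,a}

FOLLOW(S) = ["$", "a"]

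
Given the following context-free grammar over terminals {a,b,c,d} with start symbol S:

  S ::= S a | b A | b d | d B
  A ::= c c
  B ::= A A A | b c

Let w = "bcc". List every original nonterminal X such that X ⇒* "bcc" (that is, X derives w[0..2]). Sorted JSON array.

CNF form of G:
  S -> S T2 | T1 A | T1 T3 | T3 B
  A -> T0 T0
  B -> A X4 | T1 T0
  T0 -> c
  T1 -> b
  T2 -> a
  T3 -> d
  X4 -> A A

Fill CYK table bottom-up — only the sub-triangle for w[0..2]:
  cell(0,0) b: {T1}  orig:{}
  cell(1,1) c: {T0}  orig:{}
  cell(2,2) c: {T0}  orig:{}
  cell(0,1) bc: {B}
  cell(1,2) cc: {A}
  cell(0,2) bcc: {S}

Original NTs in T[0,2] deriving "bcc": ["S"]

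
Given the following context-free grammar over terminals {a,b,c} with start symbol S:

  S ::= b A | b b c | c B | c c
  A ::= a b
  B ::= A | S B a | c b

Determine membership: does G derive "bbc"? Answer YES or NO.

CNF form of G:
  S -> T1 A | T1 X4 | T2 B | T2 T2
  A -> T0 T1
  B -> S X3 | T0 T1 | T2 T1
  T0 -> a
  T1 -> b
  T2 -> c
  X3 -> B T0
  X4 -> T1 T2

Fill CYK table bottom-up:
  [0..0]={T1}  "b"  orig:{}
  [1..1]={T1}  "b"  orig:{}
  [2..2]={T2}  "c"  orig:{}
  [0..1]=∅  "bb"
  [1..2]={X4}  "bc"  orig:{}
  [0..2]={S}  "bbc"

S ∈ T[0,2] ⇒ YES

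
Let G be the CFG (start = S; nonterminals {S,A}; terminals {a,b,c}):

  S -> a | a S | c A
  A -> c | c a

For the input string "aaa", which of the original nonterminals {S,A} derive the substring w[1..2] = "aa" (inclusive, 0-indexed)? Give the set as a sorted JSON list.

Convert to CNF:
  S -> T0 A | T1 S | a
  A -> T0 T1 | c
  T0 -> c
  T1 -> a

Fill CYK table bottom-up (cells [i..j] with 1 ≤ i ≤ j ≤ 2 only):
  [1..1]={S,T1}  "a"  orig:{S}
  [2..2]={S,T1}  "a"  orig:{S}
  [1..2]={S}  "aa"

Original NTs in T[1,2] deriving "aa": ["S"]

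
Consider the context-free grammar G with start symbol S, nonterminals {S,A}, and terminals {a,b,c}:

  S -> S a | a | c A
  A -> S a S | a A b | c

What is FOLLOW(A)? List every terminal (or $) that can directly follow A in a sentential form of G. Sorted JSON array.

FIRST iteration:
[1]
  A via A→a A b: +{a}
  A via A→c: +{c}
  S via S→a: +{a}
  S via S→c A: +{c}
  FIRST(S)={a,c}  FIRST(A)={a,c}
[2] — fixpoint
  FIRST(S)={a,c}  FIRST(A)={a,c}

FOLLOW iteration:
FOLLOW(S) := {$}
iter 1:
  A→S a S: FOLLOW(S) ⊇ FIRST(a) = {a}; new: +{a}
  A→a A b: FOLLOW(A) ⊇ FIRST(b) = {b}; new: +{b}
  S→c A: FOLLOW(A) ⊇ FOLLOW(S) ⊇ {$,a}; new: +{$,a}
  S: {$,a}  A: {$,a,b}
iter 2:
  A→S a S: FOLLOW(S) ⊇ FOLLOW(A) ⊇ {$,a,b}; new: +{b}
  S: {$,a,b}  A: {$,a,b}
iter 3: (no change)
  S: {$,a,b}  A: {$,a,b}

FOLLOW(A) = ["$", "a", "b"]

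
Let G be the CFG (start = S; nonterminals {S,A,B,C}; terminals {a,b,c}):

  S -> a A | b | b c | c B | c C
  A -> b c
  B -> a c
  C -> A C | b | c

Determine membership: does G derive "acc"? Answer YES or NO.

CNF form of G:
  S -> T0 T1 | T1 B | T1 C | T2 A | b
  A -> T0 T1
  B -> T2 T1
  C -> A C | b | c
  T0 -> b
  T1 -> c
  T2 -> a

Fill CYK table bottom-up:
  [0..0]={T2}  "a"  orig:{}
  [1..1]={C,T1}  "c"  orig:{C}
  [2..2]={C,T1}  "c"  orig:{C}
  [0..1]={B}  "ac"
  [1..2]={S}  "cc"
  [0..2]=∅  "acc"

S ∉ T[0,2] ⇒ NO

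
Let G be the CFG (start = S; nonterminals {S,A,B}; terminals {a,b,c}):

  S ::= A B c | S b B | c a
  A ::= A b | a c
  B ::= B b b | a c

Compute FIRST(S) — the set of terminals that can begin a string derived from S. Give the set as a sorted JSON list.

FIRST iteration:
round 1:
  A via A→a c: +{a}
  B via B→a c: +{a}
  S via S→A B c: +{a}
  S via S→c a: +{c}
  FIRST(S)={a,c}  FIRST(A)={a}  FIRST(B)={a}
round 2: (stable)
  FIRST(S)={a,c}  FIRST(A)={a}  FIRST(B)={a}

FIRST(S) = ["a", "c"]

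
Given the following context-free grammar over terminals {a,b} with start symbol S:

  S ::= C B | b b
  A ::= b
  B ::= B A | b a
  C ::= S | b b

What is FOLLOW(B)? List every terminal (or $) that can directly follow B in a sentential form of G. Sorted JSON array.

FIRST sets, iterate to fixpoint:
round 1:
  A via A→b: +{b}
  B via B→b a: +{b}
  C via C→b b: +{b}
  S via S→C B: +{b}
  S: {b}  A: {b}  B: {b}  C: {b}
round 2: (no change)
  S: {b}  A: {b}  B: {b}  C: {b}

FOLLOW iteration:
seed FOLLOW(S) with $
pass 1:
  B→B A: FOLLOW(B) ⊇ FIRST(A) = {b}; new: +{b}
  B→B A: FOLLOW(A) ⊇ FOLLOW(B) ⊇ {b}; new: +{b}
  S→C B: FOLLOW(C) ⊇ FIRST(B) = {b}; new: +{b}
  S→C B: FOLLOW(B) ⊇ FOLLOW(S) ⊇ {$}; new: +{$}
  FOLLOW[S]={$}  FOLLOW[A]={b}  FOLLOW[B]={$,b}  FOLLOW[C]={b}
pass 2:
  B→B A: FOLLOW(A) ⊇ FOLLOW(B) ⊇ {$,b}; new: +{$}
  C→S: FOLLOW(S) ⊇ FOLLOW(C) ⊇ {b}; new: +{b}
  FOLLOW[S]={$,b}  FOLLOW[A]={$,b}  FOLLOW[B]={$,b}  FOLLOW[C]={b}
pass 3: (stable)
  FOLLOW[S]={$,b}  FOLLOW[A]={$,b}  FOLLOW[B]={$,b}  FOLLOW[C]={b}

FOLLOW(B) = ["$", "b"]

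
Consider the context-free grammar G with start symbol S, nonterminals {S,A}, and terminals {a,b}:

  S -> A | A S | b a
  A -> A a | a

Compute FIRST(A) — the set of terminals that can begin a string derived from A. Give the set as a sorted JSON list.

Compute FIRST by fixpoint:
[1]
  A via A→a: +{a}
  S via S→A: +{a}
  S via S→b a: +{b}
  FIRST[S]={a,b}  FIRST[A]={a}
[2] done
  FIRST[S]={a,b}  FIRST[A]={a}

FIRST(A) = ["a"]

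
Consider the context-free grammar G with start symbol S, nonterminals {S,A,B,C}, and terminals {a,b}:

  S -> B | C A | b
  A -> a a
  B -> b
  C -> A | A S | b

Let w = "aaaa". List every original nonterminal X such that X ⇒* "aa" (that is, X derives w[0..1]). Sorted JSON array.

Convert to CNF:
  S -> C A | b
  A -> T0 T0
  B -> b
  C -> A S | T0 T0 | b
  T0 -> a

Fill CYK table bottom-up — only the sub-triangle for w[0..1]:
  cell(0,0) a: {T0}  orig:{}
  cell(1,1) a: {T0}  orig:{}
  cell(0,1) aa: {A,C}

Original NTs in T[0,1] deriving "aa": ["A", "C"]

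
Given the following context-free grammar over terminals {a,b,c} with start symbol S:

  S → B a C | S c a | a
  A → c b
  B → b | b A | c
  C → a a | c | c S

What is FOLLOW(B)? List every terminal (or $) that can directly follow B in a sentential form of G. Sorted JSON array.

Compute FIRST by fixpoint:
round 1:
  A via A→c b: +{c}
  B via B→b: +{b}
  B via B→c: +{c}
  C via C→a a: +{a}
  C via C→c: +{c}
  S via S→B a C: +{b,c}
  S via S→a: +{a}
  FIRST[S]={a,b,c}  FIRST[A]={c}  FIRST[B]={b,c}  FIRST[C]={a,c}
round 2: (stable)
  FIRST[S]={a,b,c}  FIRST[A]={c}  FIRST[B]={b,c}  FIRST[C]={a,c}

FOLLOW sets:
seed FOLLOW(S) with $
iter 1:
  S→B a C: FOLLOW(B) ⊇ FIRST(a) = {a}; new: +{a}
  S→B a C: FOLLOW(C) ⊇ FOLLOW(S) ⊇ {$}; new: +{$}
  S→S c a: FOLLOW(S) ⊇ FIRST(c) = {c}; new: +{c}
  FOLLOW[S]={$,c}  FOLLOW[A]={}  FOLLOW[B]={a}  FOLLOW[C]={$}
iter 2:
  B→b A: FOLLOW(A) ⊇ FOLLOW(B) ⊇ {a}; new: +{a}
  S→B a C: FOLLOW(C) ⊇ FOLLOW(S) ⊇ {$,c}; new: +{c}
  FOLLOW[S]={$,c}  FOLLOW[A]={a}  FOLLOW[B]={a}  FOLLOW[C]={$,c}
iter 3: done
  FOLLOW[S]={$,c}  FOLLOW[A]={a}  FOLLOW[B]={a}  FOLLOW[C]={$,c}

FOLLOW(B) = ["a"]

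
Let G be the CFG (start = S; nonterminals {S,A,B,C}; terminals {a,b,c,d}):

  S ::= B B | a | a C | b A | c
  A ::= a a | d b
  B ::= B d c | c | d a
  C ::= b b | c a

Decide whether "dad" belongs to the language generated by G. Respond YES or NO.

Convert to CNF:
  S -> B B | T0 C | T2 A | a | c
  A -> T0 T0 | T1 T2
  B -> B X4 | T1 T0 | c
  C -> T2 T2 | T3 T0
  T0 -> a
  T1 -> d
  T2 -> b
  T3 -> c
  X4 -> T1 T3

CYK table (by increasing span):
  [0..0]={T1}  "d"  orig:{}
  [1..1]={S,T0}  "a"  orig:{S}
  [2..2]={T1}  "d"  orig:{}
  [0..1]={B}  "da"
  [1..2]=∅  "ad"
  [0..2]=∅  "dad"

S ∉ T[0,2] ⇒ NO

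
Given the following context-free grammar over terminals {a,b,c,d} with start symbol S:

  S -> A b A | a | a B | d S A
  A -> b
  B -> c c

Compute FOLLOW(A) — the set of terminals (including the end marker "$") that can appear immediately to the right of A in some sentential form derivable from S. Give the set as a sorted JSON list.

FIRST iteration:
iter 1:
  A via A→b: +{b}
  B via B→c c: +{c}
  S via S→A b A: +{b}
  S via S→a: +{a}
  S via S→d S A: +{d}
  FIRST[S]={a,b,d}  FIRST[A]={b}  FIRST[B]={c}
iter 2: (no change)
  FIRST[S]={a,b,d}  FIRST[A]={b}  FIRST[B]={c}

Compute FOLLOW by fixpoint:
initialize: $ ∈ FOLLOW(S)
iter 1:
  S→A b A: FOLLOW(A) ⊇ FIRST(b) = {b}; new: +{b}
  S→A b A: FOLLOW(A) ⊇ FOLLOW(S) ⊇ {$}; new: +{$}
  S→a B: FOLLOW(B) ⊇ FOLLOW(S) ⊇ {$}; new: +{$}
  S→d S A: FOLLOW(S) ⊇ FIRST(A) = {b}; new: +{b}
  S: {$,b}  A: {$,b}  B: {$}
iter 2:
  S→a B: FOLLOW(B) ⊇ FOLLOW(S) ⊇ {$,b}; new: +{b}
  S: {$,b}  A: {$,b}  B: {$,b}
iter 3: (no change)
  S: {$,b}  A: {$,b}  B: {$,b}

FOLLOW(A) = ["$", "b"]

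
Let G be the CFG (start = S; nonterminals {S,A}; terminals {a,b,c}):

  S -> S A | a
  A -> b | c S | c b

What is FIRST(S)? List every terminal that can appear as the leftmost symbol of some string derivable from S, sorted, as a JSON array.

Compute FIRST by fixpoint:
iter 1:
  A via A→b: +{b}
  A via A→c S: +{c}
  S via S→a: +{a}
  FIRST(S)={a}  FIRST(A)={b,c}
iter 2: (stable)
  FIRST(S)={a}  FIRST(A)={b,c}

FIRST(S) = ["a"]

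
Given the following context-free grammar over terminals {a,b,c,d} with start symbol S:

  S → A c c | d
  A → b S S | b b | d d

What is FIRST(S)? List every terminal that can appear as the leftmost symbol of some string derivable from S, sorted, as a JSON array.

FIRST sets, iterate to fixpoint:
iter 1:
  A via A→b S S: +{b}
  A via A→d d: +{d}
  S via S→A c c: +{b,d}
  FIRST[S]={b,d}  FIRST[A]={b,d}
iter 2: (stable)
  FIRST[S]={b,d}  FIRST[A]={b,d}

FIRST(S) = ["b", "d"]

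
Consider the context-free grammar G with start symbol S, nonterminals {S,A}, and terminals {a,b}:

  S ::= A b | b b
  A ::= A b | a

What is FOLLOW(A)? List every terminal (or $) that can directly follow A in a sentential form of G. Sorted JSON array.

FIRST sets, iterate to fixpoint:
[1]
  A via A→a: +{a}
  S via S→A b: +{a}
  S via S→b b: +{b}
  FIRST[S]={a,b}  FIRST[A]={a}
[2] (no change)
  FIRST[S]={a,b}  FIRST[A]={a}

FOLLOW iteration:
seed FOLLOW(S) with $
round 1:
  A→A b: FOLLOW(A) ⊇ FIRST(b) = {b}; new: +{b}
  S: {$}  A: {b}
round 2: (no change)
  S: {$}  A: {b}

FOLLOW(A) = ["b"]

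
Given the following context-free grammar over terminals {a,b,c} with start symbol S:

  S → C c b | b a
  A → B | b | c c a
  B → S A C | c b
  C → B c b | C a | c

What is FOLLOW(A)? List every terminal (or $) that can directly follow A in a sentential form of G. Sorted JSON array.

FIRST iteration:
[1]
  A via A→b: +{b}
  A via A→c c a: +{c}
  B via B→c b: +{c}
  C via C→B c b: +{c}
  S via S→C c b: +{c}
  S via S→b a: +{b}
  FIRST(S)={b,c}  FIRST(A)={b,c}  FIRST(B)={c}  FIRST(C)={c}
[2]
  B via B→S A C: +{b}
  C via C→B c b: +{b}
  FIRST(S)={b,c}  FIRST(A)={b,c}  FIRST(B)={b,c}  FIRST(C)={b,c}
[3] (stable)
  FIRST(S)={b,c}  FIRST(A)={b,c}  FIRST(B)={b,c}  FIRST(C)={b,c}

Compute FOLLOW by fixpoint:
FOLLOW(S) := {$}
round 1:
  B→S A C: FOLLOW(S) ⊇ FIRST(A) = {b,c}; new: +{b,c}
  B→S A C: FOLLOW(A) ⊇ FIRST(C) = {b,c}; new: +{b,c}
  C→B c b: FOLLOW(B) ⊇ FIRST(c) = {c}; new: +{c}
  C→C a: FOLLOW(C) ⊇ FIRST(a) = {a}; new: +{a}
  S→C c b: FOLLOW(C) ⊇ FIRST(c) = {c}; new: +{c}
  S: {$,b,c}  A: {b,c}  B: {c}  C: {a,c}
round 2:
  A→B: FOLLOW(B) ⊇ FOLLOW(A) ⊇ {b,c}; new: +{b}
  B→S A C: FOLLOW(C) ⊇ FOLLOW(B) ⊇ {b,c}; new: +{b}
  S: {$,b,c}  A: {b,c}  B: {b,c}  C: {a,b,c}
round 3: (no change)
  S: {$,b,c}  A: {b,c}  B: {b,c}  C: {a,b,c}

FOLLOW(A) = ["b", "c"]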